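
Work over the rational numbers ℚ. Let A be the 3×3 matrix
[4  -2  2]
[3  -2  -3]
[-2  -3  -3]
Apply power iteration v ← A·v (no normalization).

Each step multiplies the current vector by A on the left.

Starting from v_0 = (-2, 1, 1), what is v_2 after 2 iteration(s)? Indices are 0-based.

v_2 = (-14, 4, 55)

v_0 = (-2, 1, 1).
v_1 = A·v_0 = (-8, -11, -2).
v_2 = A·v_1 = (-14, 4, 55).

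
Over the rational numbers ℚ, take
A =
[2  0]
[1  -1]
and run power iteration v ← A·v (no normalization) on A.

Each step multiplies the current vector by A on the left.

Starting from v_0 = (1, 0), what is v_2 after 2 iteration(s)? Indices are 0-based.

v_0 = (1, 0).
v_1 = A·v_0 = (2, 1).
v_2 = A·v_1 = (4, 1).

v_2 = (4, 1)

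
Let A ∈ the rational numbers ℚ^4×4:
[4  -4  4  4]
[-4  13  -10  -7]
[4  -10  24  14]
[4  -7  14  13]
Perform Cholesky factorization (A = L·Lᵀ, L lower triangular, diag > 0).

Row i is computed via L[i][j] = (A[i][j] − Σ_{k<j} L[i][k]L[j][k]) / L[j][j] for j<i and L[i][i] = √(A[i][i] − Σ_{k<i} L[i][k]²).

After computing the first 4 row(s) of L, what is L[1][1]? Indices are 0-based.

L[1][1] = 3

Step 1: L[0][0] = √(4) = 2.
  L[1][0] = (-4) / L[0][0] = -2.
Step 2: L[1][1] = √(9) = 3.
  L[2][0] = (4) / L[0][0] = 2.
  L[2][1] = (-6) / L[1][1] = -2.
Step 3: L[2][2] = √(16) = 4.
  L[3][0] = (4) / L[0][0] = 2.
  L[3][1] = (-3) / L[1][1] = -1.
  L[3][2] = (8) / L[2][2] = 2.
Step 4: L[3][3] = √(4) = 2.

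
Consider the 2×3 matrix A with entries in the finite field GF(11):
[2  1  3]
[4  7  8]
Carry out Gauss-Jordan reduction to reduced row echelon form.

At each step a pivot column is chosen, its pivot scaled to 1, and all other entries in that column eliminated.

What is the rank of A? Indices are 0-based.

rank = 2

pivot(0,0)=2: scale R0 → (1, 6, 7)
  clear (1,0): R1 −= (4)R0 → (0, 5, 2)
pivot(1,1)=5: scale R1 → (0, 1, 7)
  clear (0,1): R0 −= (6)R1 → (1, 0, 9)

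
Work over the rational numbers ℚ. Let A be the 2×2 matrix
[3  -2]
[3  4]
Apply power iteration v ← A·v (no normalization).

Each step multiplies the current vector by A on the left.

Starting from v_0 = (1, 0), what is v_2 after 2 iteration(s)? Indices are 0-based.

v_2 = (3, 21)

v_0 = (1, 0).
v_1 = A·v_0 = (3, 3).
v_2 = A·v_1 = (3, 21).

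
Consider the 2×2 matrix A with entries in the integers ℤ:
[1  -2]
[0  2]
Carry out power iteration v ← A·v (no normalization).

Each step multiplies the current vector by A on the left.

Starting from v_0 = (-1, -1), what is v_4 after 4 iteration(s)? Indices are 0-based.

v_4 = (29, -16)

v_0 = (-1, -1).
v_1 = A·v_0 = (1, -2).
v_2 = A·v_1 = (5, -4).
v_3 = A·v_2 = (13, -8).
v_4 = A·v_3 = (29, -16).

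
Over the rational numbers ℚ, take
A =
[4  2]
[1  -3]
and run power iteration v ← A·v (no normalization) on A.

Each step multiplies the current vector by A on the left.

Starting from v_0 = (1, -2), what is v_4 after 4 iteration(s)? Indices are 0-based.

v_4 = (210, -217)

v_0 = (1, -2).
v_1 = A·v_0 = (0, 7).
v_2 = A·v_1 = (14, -21).
v_3 = A·v_2 = (14, 77).
v_4 = A·v_3 = (210, -217).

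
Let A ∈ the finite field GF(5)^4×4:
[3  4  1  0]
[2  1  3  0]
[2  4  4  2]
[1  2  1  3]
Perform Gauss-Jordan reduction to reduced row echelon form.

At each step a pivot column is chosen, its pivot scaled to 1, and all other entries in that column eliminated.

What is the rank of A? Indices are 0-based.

rank = 4

pivot(0,0)=3: scale R0 → (1, 3, 2, 0)
  clear (1,0): R1 −= (2)R0 → (0, 0, 4, 0)
  clear (2,0): R2 −= (2)R0 → (0, 3, 0, 2)
  clear (3,0): R3 −= (1)R0 → (0, 4, 4, 3)
pivot(1,1): swap R1↔R2
pivot(1,1)=3: scale R1 → (0, 1, 0, 4)
  clear (0,1): R0 −= (3)R1 → (1, 0, 2, 3)
  clear (3,1): R3 −= (4)R1 → (0, 0, 4, 2)
pivot(2,2)=4: scale R2 → (0, 0, 1, 0)
  clear (0,2): R0 −= (2)R2 → (1, 0, 0, 3)
  clear (3,2): R3 −= (4)R2 → (0, 0, 0, 2)
pivot(3,3)=2: scale R3 → (0, 0, 0, 1)
  clear (0,3): R0 −= (3)R3 → (1, 0, 0, 0)
  clear (1,3): R1 −= (4)R3 → (0, 1, 0, 0)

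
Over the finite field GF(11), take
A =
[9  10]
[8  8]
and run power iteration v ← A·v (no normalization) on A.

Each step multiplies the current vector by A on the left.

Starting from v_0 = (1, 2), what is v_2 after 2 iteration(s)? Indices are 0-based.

v_0 = (1, 2).
v_1 = A·v_0 = (7, 2).
v_2 = A·v_1 = (6, 6).

v_2 = (6, 6)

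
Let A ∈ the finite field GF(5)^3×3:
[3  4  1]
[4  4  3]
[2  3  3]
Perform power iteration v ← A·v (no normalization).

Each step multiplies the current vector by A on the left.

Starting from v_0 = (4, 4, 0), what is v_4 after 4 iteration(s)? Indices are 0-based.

v_0 = (4, 4, 0).
v_1 = A·v_0 = (3, 2, 0).
v_2 = A·v_1 = (2, 0, 2).
v_3 = A·v_2 = (3, 4, 0).
v_4 = A·v_3 = (0, 3, 3).

v_4 = (0, 3, 3)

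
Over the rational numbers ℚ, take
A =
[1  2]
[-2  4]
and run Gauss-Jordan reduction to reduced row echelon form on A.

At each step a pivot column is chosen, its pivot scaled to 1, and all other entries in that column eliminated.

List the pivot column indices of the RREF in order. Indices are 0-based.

step 1: normalize row 0 (÷1) = (1, 2)
  row 1: subtract -2×row0 = (0, 8)
step 2: normalize row 1 (÷8) = (0, 1)
  row 0: subtract 2×row1 = (1, 0)

pivot columns: 0, 1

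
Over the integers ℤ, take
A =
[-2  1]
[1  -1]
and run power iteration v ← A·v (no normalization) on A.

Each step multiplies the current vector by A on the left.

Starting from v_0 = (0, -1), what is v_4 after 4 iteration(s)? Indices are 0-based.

v_0 = (0, -1).
v_1 = A·v_0 = (-1, 1).
v_2 = A·v_1 = (3, -2).
v_3 = A·v_2 = (-8, 5).
v_4 = A·v_3 = (21, -13).

v_4 = (21, -13)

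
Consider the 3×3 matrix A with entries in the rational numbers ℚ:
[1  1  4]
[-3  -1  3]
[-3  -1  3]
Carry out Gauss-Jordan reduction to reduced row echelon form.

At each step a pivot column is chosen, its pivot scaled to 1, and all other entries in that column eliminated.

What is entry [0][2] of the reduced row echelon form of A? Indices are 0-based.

step 1: normalize row 0 (÷1) = (1, 1, 4)
  row 1: subtract -3×row0 = (0, 2, 15)
  row 2: subtract -3×row0 = (0, 2, 15)
step 2: normalize row 1 (÷2) = (0, 1, 15/2)
  row 0: subtract 1×row1 = (1, 0, -7/2)
  row 2: subtract 2×row1 = (0, 0, 0)
skip col 2 (zero from row 2)

M[0][2] = -7/2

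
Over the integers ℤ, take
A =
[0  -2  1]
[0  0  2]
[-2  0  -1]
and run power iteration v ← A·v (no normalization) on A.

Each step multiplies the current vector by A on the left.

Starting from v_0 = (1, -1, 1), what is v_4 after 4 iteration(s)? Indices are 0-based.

v_0 = (1, -1, 1).
v_1 = A·v_0 = (3, 2, -3).
v_2 = A·v_1 = (-7, -6, -3).
v_3 = A·v_2 = (9, -6, 17).
v_4 = A·v_3 = (29, 34, -35).

v_4 = (29, 34, -35)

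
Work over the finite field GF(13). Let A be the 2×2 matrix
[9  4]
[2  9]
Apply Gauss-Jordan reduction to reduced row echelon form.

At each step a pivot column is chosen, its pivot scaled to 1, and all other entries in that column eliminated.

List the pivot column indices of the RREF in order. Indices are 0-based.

pivot columns: 0, 1

pivot(0,0)=9: scale R0 → (1, 12)
  clear (1,0): R1 −= (2)R0 → (0, 11)
pivot(1,1)=11: scale R1 → (0, 1)
  clear (0,1): R0 −= (12)R1 → (1, 0)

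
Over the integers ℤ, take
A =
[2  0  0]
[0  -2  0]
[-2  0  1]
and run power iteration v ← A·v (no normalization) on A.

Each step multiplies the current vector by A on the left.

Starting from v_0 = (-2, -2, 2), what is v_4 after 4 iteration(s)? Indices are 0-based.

v_0 = (-2, -2, 2).
v_1 = A·v_0 = (-4, 4, 6).
v_2 = A·v_1 = (-8, -8, 14).
v_3 = A·v_2 = (-16, 16, 30).
v_4 = A·v_3 = (-32, -32, 62).

v_4 = (-32, -32, 62)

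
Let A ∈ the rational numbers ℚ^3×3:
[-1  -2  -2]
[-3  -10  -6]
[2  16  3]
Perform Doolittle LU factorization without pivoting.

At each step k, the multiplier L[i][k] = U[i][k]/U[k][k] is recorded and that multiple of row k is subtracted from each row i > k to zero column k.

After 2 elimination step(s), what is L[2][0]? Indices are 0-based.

L[2][0] = -2

k=0: U[0][0]=-1
  eliminate (1,0): mult=3, new row 1: (0, -4, 0); set L[1][0]=3
  eliminate (2,0): mult=-2, new row 2: (0, 12, -1); set L[2][0]=-2
k=1: U[1][1]=-4
  eliminate (2,1): mult=-3, new row 2: (0, 0, -1); set L[2][1]=-3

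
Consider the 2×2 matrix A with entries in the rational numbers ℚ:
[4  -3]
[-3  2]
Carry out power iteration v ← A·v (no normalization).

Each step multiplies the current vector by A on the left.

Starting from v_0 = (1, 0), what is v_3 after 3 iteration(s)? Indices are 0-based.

v_0 = (1, 0).
v_1 = A·v_0 = (4, -3).
v_2 = A·v_1 = (25, -18).
v_3 = A·v_2 = (154, -111).

v_3 = (154, -111)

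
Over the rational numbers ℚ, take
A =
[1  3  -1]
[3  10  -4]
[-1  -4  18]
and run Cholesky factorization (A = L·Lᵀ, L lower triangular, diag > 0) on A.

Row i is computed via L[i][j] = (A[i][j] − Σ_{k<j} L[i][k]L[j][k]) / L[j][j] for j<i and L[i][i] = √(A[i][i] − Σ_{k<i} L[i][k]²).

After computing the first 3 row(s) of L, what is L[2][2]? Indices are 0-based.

L[2][2] = 4

Step 1: L[0][0] = √(1) = 1.
  L[1][0] = (3) / L[0][0] = 3.
Step 2: L[1][1] = √(1) = 1.
  L[2][0] = (-1) / L[0][0] = -1.
  L[2][1] = (-1) / L[1][1] = -1.
Step 3: L[2][2] = √(16) = 4.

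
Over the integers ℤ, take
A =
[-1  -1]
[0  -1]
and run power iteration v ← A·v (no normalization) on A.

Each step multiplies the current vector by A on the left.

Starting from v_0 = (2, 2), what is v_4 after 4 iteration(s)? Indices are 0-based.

v_0 = (2, 2).
v_1 = A·v_0 = (-4, -2).
v_2 = A·v_1 = (6, 2).
v_3 = A·v_2 = (-8, -2).
v_4 = A·v_3 = (10, 2).

v_4 = (10, 2)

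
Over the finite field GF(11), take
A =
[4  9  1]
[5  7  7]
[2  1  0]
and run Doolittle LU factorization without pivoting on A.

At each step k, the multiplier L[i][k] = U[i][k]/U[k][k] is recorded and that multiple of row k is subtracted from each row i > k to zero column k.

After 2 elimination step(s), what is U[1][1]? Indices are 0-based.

U[1][1] = 4

Step 1: pivot at (0,0) is 4.
  row1 ← row1 − (4)·row0  ⇒  L[1][0]=4, U row1=(0, 4, 3)
  row2 ← row2 − (6)·row0  ⇒  L[2][0]=6, U row2=(0, 2, 5)
Step 2: pivot at (1,1) is 4.
  row2 ← row2 − (6)·row1  ⇒  L[2][1]=6, U row2=(0, 0, 9)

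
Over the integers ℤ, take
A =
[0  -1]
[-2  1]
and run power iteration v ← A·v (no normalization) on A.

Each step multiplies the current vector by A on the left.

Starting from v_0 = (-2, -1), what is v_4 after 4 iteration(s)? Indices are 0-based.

v_4 = (-7, 9)

v_0 = (-2, -1).
v_1 = A·v_0 = (1, 3).
v_2 = A·v_1 = (-3, 1).
v_3 = A·v_2 = (-1, 7).
v_4 = A·v_3 = (-7, 9).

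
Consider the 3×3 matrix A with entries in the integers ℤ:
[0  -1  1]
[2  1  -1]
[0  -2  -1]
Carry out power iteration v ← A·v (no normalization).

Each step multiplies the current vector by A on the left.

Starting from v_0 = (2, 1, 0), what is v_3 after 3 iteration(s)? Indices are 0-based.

v_3 = (-13, -1, -2)

v_0 = (2, 1, 0).
v_1 = A·v_0 = (-1, 5, -2).
v_2 = A·v_1 = (-7, 5, -8).
v_3 = A·v_2 = (-13, -1, -2).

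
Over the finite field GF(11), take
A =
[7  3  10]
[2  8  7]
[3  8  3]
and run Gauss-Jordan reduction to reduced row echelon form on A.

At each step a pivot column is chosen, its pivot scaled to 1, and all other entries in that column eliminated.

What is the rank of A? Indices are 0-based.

pivot(0,0)=7: scale R0 → (1, 2, 3)
  clear (1,0): R1 −= (2)R0 → (0, 4, 1)
  clear (2,0): R2 −= (3)R0 → (0, 2, 5)
pivot(1,1)=4: scale R1 → (0, 1, 3)
  clear (0,1): R0 −= (2)R1 → (1, 0, 8)
  clear (2,1): R2 −= (2)R1 → (0, 0, 10)
pivot(2,2)=10: scale R2 → (0, 0, 1)
  clear (0,2): R0 −= (8)R2 → (1, 0, 0)
  clear (1,2): R1 −= (3)R2 → (0, 1, 0)

rank = 3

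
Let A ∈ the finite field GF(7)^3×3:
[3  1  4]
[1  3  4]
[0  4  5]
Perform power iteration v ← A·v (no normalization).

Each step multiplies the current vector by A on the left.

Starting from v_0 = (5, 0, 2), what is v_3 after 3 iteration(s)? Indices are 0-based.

v_3 = (1, 3, 1)

v_0 = (5, 0, 2).
v_1 = A·v_0 = (2, 6, 3).
v_2 = A·v_1 = (3, 4, 4).
v_3 = A·v_2 = (1, 3, 1).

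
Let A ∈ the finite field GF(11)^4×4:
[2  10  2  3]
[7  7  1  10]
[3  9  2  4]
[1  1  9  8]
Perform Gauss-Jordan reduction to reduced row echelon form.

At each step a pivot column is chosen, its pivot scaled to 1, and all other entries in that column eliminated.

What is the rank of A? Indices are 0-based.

rank = 4

step 1: normalize row 0 (÷2) = (1, 5, 1, 7)
  row 1: subtract 7×row0 = (0, 5, 5, 5)
  row 2: subtract 3×row0 = (0, 5, 10, 5)
  row 3: subtract 1×row0 = (0, 7, 8, 1)
step 2: normalize row 1 (÷5) = (0, 1, 1, 1)
  row 0: subtract 5×row1 = (1, 0, 7, 2)
  row 2: subtract 5×row1 = (0, 0, 5, 0)
  row 3: subtract 7×row1 = (0, 0, 1, 5)
step 3: normalize row 2 (÷5) = (0, 0, 1, 0)
  row 0: subtract 7×row2 = (1, 0, 0, 2)
  row 1: subtract 1×row2 = (0, 1, 0, 1)
  row 3: subtract 1×row2 = (0, 0, 0, 5)
step 4: normalize row 3 (÷5) = (0, 0, 0, 1)
  row 0: subtract 2×row3 = (1, 0, 0, 0)
  row 1: subtract 1×row3 = (0, 1, 0, 0)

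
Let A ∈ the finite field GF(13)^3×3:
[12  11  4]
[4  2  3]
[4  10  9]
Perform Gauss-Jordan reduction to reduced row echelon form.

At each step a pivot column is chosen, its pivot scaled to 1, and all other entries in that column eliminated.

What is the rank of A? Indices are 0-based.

pivot(0,0)=12: scale R0 → (1, 2, 9)
  clear (1,0): R1 −= (4)R0 → (0, 7, 6)
  clear (2,0): R2 −= (4)R0 → (0, 2, 12)
pivot(1,1)=7: scale R1 → (0, 1, 12)
  clear (0,1): R0 −= (2)R1 → (1, 0, 11)
  clear (2,1): R2 −= (2)R1 → (0, 0, 1)
pivot(2,2)=1: scale R2 → (0, 0, 1)
  clear (0,2): R0 −= (11)R2 → (1, 0, 0)
  clear (1,2): R1 −= (12)R2 → (0, 1, 0)

rank = 3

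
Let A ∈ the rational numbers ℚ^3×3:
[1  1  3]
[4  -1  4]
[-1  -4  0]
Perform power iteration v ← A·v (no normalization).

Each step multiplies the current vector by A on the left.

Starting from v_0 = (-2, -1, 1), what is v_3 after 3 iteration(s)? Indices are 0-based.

v_3 = (78, 81, -123)

v_0 = (-2, -1, 1).
v_1 = A·v_0 = (0, -3, 6).
v_2 = A·v_1 = (15, 27, 12).
v_3 = A·v_2 = (78, 81, -123).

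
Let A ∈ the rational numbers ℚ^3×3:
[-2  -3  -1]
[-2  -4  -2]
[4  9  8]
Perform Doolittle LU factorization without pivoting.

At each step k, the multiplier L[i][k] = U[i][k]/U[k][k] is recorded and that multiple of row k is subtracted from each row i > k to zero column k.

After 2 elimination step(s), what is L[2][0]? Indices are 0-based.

L[2][0] = -2

[col 0] pivot -2
  R1 -= 1*R0 → (0, -1, -1)  (L[1][0] := 1)
  R2 -= -2*R0 → (0, 3, 6)  (L[2][0] := -2)
[col 1] pivot -1
  R2 -= -3*R1 → (0, 0, 3)  (L[2][1] := -3)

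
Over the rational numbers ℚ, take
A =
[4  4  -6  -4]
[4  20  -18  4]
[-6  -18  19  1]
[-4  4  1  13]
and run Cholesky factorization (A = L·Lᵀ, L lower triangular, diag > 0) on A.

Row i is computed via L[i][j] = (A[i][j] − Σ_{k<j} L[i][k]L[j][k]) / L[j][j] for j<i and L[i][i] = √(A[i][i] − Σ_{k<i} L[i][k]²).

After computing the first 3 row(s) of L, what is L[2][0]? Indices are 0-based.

L[2][0] = -3

Step 1: L[0][0] = √(4) = 2.
  L[1][0] = (4) / L[0][0] = 2.
Step 2: L[1][1] = √(16) = 4.
  L[2][0] = (-6) / L[0][0] = -3.
  L[2][1] = (-12) / L[1][1] = -3.
Step 3: L[2][2] = √(1) = 1.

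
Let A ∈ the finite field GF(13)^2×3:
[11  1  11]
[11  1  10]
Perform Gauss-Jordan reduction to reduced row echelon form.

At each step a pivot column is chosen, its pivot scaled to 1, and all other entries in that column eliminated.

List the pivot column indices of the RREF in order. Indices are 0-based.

pivot columns: 0, 2

[1] R0 /= 11  ⇒  (1, 6, 1)
     R1 -= 11·R0  ⇒  (0, 0, 12)
column 1 empty below row 1
[2] R1 /= 12  ⇒  (0, 0, 1)
     R0 -= 1·R1  ⇒  (1, 6, 0)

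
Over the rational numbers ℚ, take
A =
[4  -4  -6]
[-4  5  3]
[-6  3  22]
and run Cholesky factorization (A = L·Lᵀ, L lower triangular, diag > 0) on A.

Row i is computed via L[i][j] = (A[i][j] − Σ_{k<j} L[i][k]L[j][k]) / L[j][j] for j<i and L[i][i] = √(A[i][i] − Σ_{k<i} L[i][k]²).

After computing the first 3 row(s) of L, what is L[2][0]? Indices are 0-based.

Step 1: L[0][0] = √(4) = 2.
  L[1][0] = (-4) / L[0][0] = -2.
Step 2: L[1][1] = √(1) = 1.
  L[2][0] = (-6) / L[0][0] = -3.
  L[2][1] = (-3) / L[1][1] = -3.
Step 3: L[2][2] = √(4) = 2.

L[2][0] = -3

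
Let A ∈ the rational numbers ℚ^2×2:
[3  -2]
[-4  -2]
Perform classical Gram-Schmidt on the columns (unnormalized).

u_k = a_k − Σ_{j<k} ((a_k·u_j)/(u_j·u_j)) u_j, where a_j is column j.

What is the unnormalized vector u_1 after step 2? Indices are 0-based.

u_1 = (-56/25, -42/25)

Step 1: u_0 = a_0 = (3, -4).
Step 2: u_1 = a_1 − (2/25)·u_0 = (-56/25, -42/25).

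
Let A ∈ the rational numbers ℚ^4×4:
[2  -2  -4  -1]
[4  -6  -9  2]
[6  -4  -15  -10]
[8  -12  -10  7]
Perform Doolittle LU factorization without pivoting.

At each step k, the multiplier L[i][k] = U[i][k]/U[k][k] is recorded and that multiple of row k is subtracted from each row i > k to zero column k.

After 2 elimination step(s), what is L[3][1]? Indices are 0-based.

L[3][1] = 2

k=0: U[0][0]=2
  eliminate (1,0): mult=2, new row 1: (0, -2, -1, 4); set L[1][0]=2
  eliminate (2,0): mult=3, new row 2: (0, 2, -3, -7); set L[2][0]=3
  eliminate (3,0): mult=4, new row 3: (0, -4, 6, 11); set L[3][0]=4
k=1: U[1][1]=-2
  eliminate (2,1): mult=-1, new row 2: (0, 0, -4, -3); set L[2][1]=-1
  eliminate (3,1): mult=2, new row 3: (0, 0, 8, 3); set L[3][1]=2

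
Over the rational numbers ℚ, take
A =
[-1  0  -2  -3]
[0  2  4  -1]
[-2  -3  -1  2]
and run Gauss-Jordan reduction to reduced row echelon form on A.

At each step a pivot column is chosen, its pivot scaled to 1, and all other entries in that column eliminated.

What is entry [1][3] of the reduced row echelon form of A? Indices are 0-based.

M[1][3] = -35/18

pivot(0,0)=-1: scale R0 → (1, 0, 2, 3)
  clear (2,0): R2 −= (-2)R0 → (0, -3, 3, 8)
pivot(1,1)=2: scale R1 → (0, 1, 2, -1/2)
  clear (2,1): R2 −= (-3)R1 → (0, 0, 9, 13/2)
pivot(2,2)=9: scale R2 → (0, 0, 1, 13/18)
  clear (0,2): R0 −= (2)R2 → (1, 0, 0, 14/9)
  clear (1,2): R1 −= (2)R2 → (0, 1, 0, -35/18)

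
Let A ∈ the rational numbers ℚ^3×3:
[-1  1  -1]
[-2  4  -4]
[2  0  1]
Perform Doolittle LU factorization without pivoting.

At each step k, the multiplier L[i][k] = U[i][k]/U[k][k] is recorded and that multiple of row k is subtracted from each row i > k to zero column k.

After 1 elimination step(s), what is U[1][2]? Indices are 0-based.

U[1][2] = -2

[col 0] pivot -1
  R1 -= 2*R0 → (0, 2, -2)  (L[1][0] := 2)
  R2 -= -2*R0 → (0, 2, -1)  (L[2][0] := -2)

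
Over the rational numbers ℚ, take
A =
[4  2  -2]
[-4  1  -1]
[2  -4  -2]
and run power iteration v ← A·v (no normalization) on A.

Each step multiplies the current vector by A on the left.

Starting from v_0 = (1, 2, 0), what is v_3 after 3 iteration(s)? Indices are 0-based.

v_0 = (1, 2, 0).
v_1 = A·v_0 = (8, -2, -6).
v_2 = A·v_1 = (40, -28, 36).
v_3 = A·v_2 = (32, -224, 120).

v_3 = (32, -224, 120)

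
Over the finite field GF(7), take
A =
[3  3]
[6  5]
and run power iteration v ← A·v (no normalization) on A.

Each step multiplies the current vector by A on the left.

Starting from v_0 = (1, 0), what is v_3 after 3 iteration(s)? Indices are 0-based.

v_3 = (1, 3)

v_0 = (1, 0).
v_1 = A·v_0 = (3, 6).
v_2 = A·v_1 = (6, 6).
v_3 = A·v_2 = (1, 3).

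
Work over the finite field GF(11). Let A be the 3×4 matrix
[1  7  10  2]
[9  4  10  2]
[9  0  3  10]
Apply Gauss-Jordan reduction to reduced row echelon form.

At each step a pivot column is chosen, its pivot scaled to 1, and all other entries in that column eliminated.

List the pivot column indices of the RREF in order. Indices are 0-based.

[1] R0 /= 1  ⇒  (1, 7, 10, 2)
     R1 -= 9·R0  ⇒  (0, 7, 8, 6)
     R2 -= 9·R0  ⇒  (0, 3, 1, 3)
[2] R1 /= 7  ⇒  (0, 1, 9, 4)
     R0 -= 7·R1  ⇒  (1, 0, 2, 7)
     R2 -= 3·R1  ⇒  (0, 0, 7, 2)
[3] R2 /= 7  ⇒  (0, 0, 1, 5)
     R0 -= 2·R2  ⇒  (1, 0, 0, 8)
     R1 -= 9·R2  ⇒  (0, 1, 0, 3)

pivot columns: 0, 1, 2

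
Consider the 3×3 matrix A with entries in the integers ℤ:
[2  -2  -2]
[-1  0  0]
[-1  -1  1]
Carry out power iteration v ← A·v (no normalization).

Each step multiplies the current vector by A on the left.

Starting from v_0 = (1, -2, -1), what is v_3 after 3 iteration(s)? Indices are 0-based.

v_3 = (66, -18, -17)

v_0 = (1, -2, -1).
v_1 = A·v_0 = (8, -1, 0).
v_2 = A·v_1 = (18, -8, -7).
v_3 = A·v_2 = (66, -18, -17).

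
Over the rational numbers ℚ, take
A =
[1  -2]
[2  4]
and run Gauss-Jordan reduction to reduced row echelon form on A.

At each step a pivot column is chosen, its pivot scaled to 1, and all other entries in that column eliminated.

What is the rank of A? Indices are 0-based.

rank = 2

step 1: normalize row 0 (÷1) = (1, -2)
  row 1: subtract 2×row0 = (0, 8)
step 2: normalize row 1 (÷8) = (0, 1)
  row 0: subtract -2×row1 = (1, 0)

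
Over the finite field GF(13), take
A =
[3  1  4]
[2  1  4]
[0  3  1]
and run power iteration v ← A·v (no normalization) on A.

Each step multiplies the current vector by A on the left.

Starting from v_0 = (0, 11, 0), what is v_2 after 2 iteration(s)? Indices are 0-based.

v_2 = (7, 9, 1)

v_0 = (0, 11, 0).
v_1 = A·v_0 = (11, 11, 7).
v_2 = A·v_1 = (7, 9, 1).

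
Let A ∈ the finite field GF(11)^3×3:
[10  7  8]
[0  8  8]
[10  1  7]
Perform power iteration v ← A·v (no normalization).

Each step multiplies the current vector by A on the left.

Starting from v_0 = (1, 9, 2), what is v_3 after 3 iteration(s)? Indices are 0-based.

v_3 = (4, 3, 5)

v_0 = (1, 9, 2).
v_1 = A·v_0 = (1, 0, 0).
v_2 = A·v_1 = (10, 0, 10).
v_3 = A·v_2 = (4, 3, 5).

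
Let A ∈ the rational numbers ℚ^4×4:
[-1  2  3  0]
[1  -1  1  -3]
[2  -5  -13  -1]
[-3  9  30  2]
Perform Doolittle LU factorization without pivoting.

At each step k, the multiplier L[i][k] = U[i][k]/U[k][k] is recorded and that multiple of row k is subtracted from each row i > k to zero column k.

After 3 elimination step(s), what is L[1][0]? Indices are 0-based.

Step 1: pivot at (0,0) is -1.
  row1 ← row1 − (-1)·row0  ⇒  L[1][0]=-1, U row1=(0, 1, 4, -3)
  row2 ← row2 − (-2)·row0  ⇒  L[2][0]=-2, U row2=(0, -1, -7, -1)
  row3 ← row3 − (3)·row0  ⇒  L[3][0]=3, U row3=(0, 3, 21, 2)
Step 2: pivot at (1,1) is 1.
  row2 ← row2 − (-1)·row1  ⇒  L[2][1]=-1, U row2=(0, 0, -3, -4)
  row3 ← row3 − (3)·row1  ⇒  L[3][1]=3, U row3=(0, 0, 9, 11)
Step 3: pivot at (2,2) is -3.
  row3 ← row3 − (-3)·row2  ⇒  L[3][2]=-3, U row3=(0, 0, 0, -1)

L[1][0] = -1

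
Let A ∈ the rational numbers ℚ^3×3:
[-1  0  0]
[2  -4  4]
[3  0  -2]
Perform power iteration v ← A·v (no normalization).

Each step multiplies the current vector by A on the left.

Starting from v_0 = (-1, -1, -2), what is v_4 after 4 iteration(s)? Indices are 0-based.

v_0 = (-1, -1, -2).
v_1 = A·v_0 = (1, -6, 1).
v_2 = A·v_1 = (-1, 30, 1).
v_3 = A·v_2 = (1, -118, -5).
v_4 = A·v_3 = (-1, 454, 13).

v_4 = (-1, 454, 13)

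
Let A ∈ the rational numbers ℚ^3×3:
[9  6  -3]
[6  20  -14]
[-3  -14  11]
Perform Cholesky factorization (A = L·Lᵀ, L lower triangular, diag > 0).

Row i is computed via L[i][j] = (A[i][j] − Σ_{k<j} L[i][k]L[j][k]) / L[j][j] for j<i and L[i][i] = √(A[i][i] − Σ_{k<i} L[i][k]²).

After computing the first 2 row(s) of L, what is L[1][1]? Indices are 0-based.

L[1][1] = 4

Step 1: L[0][0] = √(9) = 3.
  L[1][0] = (6) / L[0][0] = 2.
Step 2: L[1][1] = √(16) = 4.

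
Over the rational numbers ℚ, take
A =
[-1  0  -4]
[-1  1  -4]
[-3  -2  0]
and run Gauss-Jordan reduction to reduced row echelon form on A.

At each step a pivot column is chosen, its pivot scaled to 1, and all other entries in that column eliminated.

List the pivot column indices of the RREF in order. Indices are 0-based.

step 1: normalize row 0 (÷-1) = (1, 0, 4)
  row 1: subtract -1×row0 = (0, 1, 0)
  row 2: subtract -3×row0 = (0, -2, 12)
step 2: normalize row 1 (÷1) = (0, 1, 0)
  row 2: subtract -2×row1 = (0, 0, 12)
step 3: normalize row 2 (÷12) = (0, 0, 1)
  row 0: subtract 4×row2 = (1, 0, 0)

pivot columns: 0, 1, 2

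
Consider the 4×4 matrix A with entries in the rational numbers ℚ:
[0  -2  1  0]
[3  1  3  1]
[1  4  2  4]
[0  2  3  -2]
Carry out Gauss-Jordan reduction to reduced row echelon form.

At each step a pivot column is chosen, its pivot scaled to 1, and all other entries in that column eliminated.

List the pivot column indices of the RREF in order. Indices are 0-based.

pivot columns: 0, 1, 2, 3

step 1: exchange rows 0,1
step 1: normalize row 0 (÷3) = (1, 1/3, 1, 1/3)
  row 2: subtract 1×row0 = (0, 11/3, 1, 11/3)
step 2: normalize row 1 (÷-2) = (0, 1, -1/2, 0)
  row 0: subtract 1/3×row1 = (1, 0, 7/6, 1/3)
  row 2: subtract 11/3×row1 = (0, 0, 17/6, 11/3)
  row 3: subtract 2×row1 = (0, 0, 4, -2)
step 3: normalize row 2 (÷17/6) = (0, 0, 1, 22/17)
  row 0: subtract 7/6×row2 = (1, 0, 0, -20/17)
  row 1: subtract -1/2×row2 = (0, 1, 0, 11/17)
  row 3: subtract 4×row2 = (0, 0, 0, -122/17)
step 4: normalize row 3 (÷-122/17) = (0, 0, 0, 1)
  row 0: subtract -20/17×row3 = (1, 0, 0, 0)
  row 1: subtract 11/17×row3 = (0, 1, 0, 0)
  row 2: subtract 22/17×row3 = (0, 0, 1, 0)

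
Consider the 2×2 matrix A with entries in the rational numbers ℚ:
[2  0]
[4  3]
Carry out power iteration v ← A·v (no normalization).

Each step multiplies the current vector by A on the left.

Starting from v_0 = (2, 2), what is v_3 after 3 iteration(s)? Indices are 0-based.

v_0 = (2, 2).
v_1 = A·v_0 = (4, 14).
v_2 = A·v_1 = (8, 58).
v_3 = A·v_2 = (16, 206).

v_3 = (16, 206)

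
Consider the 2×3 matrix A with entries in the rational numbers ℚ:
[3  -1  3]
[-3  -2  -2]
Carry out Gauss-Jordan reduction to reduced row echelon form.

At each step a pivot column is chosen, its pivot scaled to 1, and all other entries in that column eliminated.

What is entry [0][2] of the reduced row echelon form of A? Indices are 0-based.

[1] R0 /= 3  ⇒  (1, -1/3, 1)
     R1 -= -3·R0  ⇒  (0, -3, 1)
[2] R1 /= -3  ⇒  (0, 1, -1/3)
     R0 -= -1/3·R1  ⇒  (1, 0, 8/9)

M[0][2] = 8/9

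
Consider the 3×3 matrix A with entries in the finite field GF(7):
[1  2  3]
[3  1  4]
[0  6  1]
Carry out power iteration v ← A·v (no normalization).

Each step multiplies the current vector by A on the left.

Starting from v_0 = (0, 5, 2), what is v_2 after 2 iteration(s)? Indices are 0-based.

v_0 = (0, 5, 2).
v_1 = A·v_0 = (2, 6, 4).
v_2 = A·v_1 = (5, 0, 5).

v_2 = (5, 0, 5)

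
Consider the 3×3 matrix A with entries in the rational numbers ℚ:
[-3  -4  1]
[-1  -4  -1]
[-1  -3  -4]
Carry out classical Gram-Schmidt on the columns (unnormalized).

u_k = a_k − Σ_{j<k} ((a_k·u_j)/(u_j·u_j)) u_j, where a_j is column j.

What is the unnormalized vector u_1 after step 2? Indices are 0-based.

u_1 = (13/11, -25/11, -14/11)

Step 1: u_0 = a_0 = (-3, -1, -1).
Step 2: u_1 = a_1 − (19/11)·u_0 = (13/11, -25/11, -14/11).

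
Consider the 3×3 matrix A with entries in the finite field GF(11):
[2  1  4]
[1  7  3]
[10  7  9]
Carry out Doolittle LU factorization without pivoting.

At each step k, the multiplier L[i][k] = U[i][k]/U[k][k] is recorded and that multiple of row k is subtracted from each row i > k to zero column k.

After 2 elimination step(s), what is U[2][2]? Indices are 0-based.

U[2][2] = 9

[col 0] pivot 2
  R1 -= 6*R0 → (0, 1, 1)  (L[1][0] := 6)
  R2 -= 5*R0 → (0, 2, 0)  (L[2][0] := 5)
[col 1] pivot 1
  R2 -= 2*R1 → (0, 0, 9)  (L[2][1] := 2)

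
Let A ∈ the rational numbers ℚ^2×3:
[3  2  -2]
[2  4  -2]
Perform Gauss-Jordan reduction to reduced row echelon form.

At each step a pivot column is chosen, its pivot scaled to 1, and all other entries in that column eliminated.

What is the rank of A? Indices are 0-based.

pivot(0,0)=3: scale R0 → (1, 2/3, -2/3)
  clear (1,0): R1 −= (2)R0 → (0, 8/3, -2/3)
pivot(1,1)=8/3: scale R1 → (0, 1, -1/4)
  clear (0,1): R0 −= (2/3)R1 → (1, 0, -1/2)

rank = 2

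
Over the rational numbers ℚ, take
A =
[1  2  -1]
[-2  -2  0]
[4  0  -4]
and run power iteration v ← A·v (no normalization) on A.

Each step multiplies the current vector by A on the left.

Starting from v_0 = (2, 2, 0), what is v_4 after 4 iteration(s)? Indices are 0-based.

v_0 = (2, 2, 0).
v_1 = A·v_0 = (6, -8, 8).
v_2 = A·v_1 = (-18, 4, -8).
v_3 = A·v_2 = (-2, 28, -40).
v_4 = A·v_3 = (94, -52, 152).

v_4 = (94, -52, 152)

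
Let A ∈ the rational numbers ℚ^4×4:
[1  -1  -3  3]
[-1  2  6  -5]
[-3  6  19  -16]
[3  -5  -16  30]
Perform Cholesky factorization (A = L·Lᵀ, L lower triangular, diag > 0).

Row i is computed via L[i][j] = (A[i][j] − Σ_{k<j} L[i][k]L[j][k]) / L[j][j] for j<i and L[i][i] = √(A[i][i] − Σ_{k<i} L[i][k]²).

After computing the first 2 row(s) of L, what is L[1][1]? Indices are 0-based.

L[1][1] = 1

Step 1: L[0][0] = √(1) = 1.
  L[1][0] = (-1) / L[0][0] = -1.
Step 2: L[1][1] = √(1) = 1.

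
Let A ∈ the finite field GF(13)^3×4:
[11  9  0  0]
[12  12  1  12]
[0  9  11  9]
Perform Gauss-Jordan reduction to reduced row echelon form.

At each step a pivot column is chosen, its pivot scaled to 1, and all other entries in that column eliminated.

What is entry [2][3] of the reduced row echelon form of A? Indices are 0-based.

pivot(0,0)=11: scale R0 → (1, 2, 0, 0)
  clear (1,0): R1 −= (12)R0 → (0, 1, 1, 12)
pivot(1,1)=1: scale R1 → (0, 1, 1, 12)
  clear (0,1): R0 −= (2)R1 → (1, 0, 11, 2)
  clear (2,1): R2 −= (9)R1 → (0, 0, 2, 5)
pivot(2,2)=2: scale R2 → (0, 0, 1, 9)
  clear (0,2): R0 −= (11)R2 → (1, 0, 0, 7)
  clear (1,2): R1 −= (1)R2 → (0, 1, 0, 3)

M[2][3] = 9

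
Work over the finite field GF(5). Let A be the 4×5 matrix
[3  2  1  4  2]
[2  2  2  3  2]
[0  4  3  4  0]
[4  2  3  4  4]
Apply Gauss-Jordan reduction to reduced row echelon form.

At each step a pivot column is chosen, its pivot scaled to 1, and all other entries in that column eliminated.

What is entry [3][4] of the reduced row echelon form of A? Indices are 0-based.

M[3][4] = 3

pivot(0,0)=3: scale R0 → (1, 4, 2, 3, 4)
  clear (1,0): R1 −= (2)R0 → (0, 4, 3, 2, 4)
  clear (3,0): R3 −= (4)R0 → (0, 1, 0, 2, 3)
pivot(1,1)=4: scale R1 → (0, 1, 2, 3, 1)
  clear (0,1): R0 −= (4)R1 → (1, 0, 4, 1, 0)
  clear (2,1): R2 −= (4)R1 → (0, 0, 0, 2, 1)
  clear (3,1): R3 −= (1)R1 → (0, 0, 3, 4, 2)
pivot(2,2): swap R2↔R3
pivot(2,2)=3: scale R2 → (0, 0, 1, 3, 4)
  clear (0,2): R0 −= (4)R2 → (1, 0, 0, 4, 4)
  clear (1,2): R1 −= (2)R2 → (0, 1, 0, 2, 3)
pivot(3,3)=2: scale R3 → (0, 0, 0, 1, 3)
  clear (0,3): R0 −= (4)R3 → (1, 0, 0, 0, 2)
  clear (1,3): R1 −= (2)R3 → (0, 1, 0, 0, 2)
  clear (2,3): R2 −= (3)R3 → (0, 0, 1, 0, 0)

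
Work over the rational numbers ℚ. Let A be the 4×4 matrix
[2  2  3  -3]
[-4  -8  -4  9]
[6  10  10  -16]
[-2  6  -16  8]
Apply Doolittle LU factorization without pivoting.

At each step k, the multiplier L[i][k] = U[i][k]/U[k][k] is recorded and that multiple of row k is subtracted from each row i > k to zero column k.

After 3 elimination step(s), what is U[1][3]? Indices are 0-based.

[col 0] pivot 2
  R1 -= -2*R0 → (0, -4, 2, 3)  (L[1][0] := -2)
  R2 -= 3*R0 → (0, 4, 1, -7)  (L[2][0] := 3)
  R3 -= -1*R0 → (0, 8, -13, 5)  (L[3][0] := -1)
[col 1] pivot -4
  R2 -= -1*R1 → (0, 0, 3, -4)  (L[2][1] := -1)
  R3 -= -2*R1 → (0, 0, -9, 11)  (L[3][1] := -2)
[col 2] pivot 3
  R3 -= -3*R2 → (0, 0, 0, -1)  (L[3][2] := -3)

U[1][3] = 3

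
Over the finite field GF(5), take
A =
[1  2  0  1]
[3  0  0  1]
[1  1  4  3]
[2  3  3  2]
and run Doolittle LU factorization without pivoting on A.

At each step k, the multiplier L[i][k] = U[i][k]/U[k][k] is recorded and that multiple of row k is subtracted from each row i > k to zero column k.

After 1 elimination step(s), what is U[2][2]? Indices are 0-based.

U[2][2] = 4

[col 0] pivot 1
  R1 -= 3*R0 → (0, 4, 0, 3)  (L[1][0] := 3)
  R2 -= 1*R0 → (0, 4, 4, 2)  (L[2][0] := 1)
  R3 -= 2*R0 → (0, 4, 3, 0)  (L[3][0] := 2)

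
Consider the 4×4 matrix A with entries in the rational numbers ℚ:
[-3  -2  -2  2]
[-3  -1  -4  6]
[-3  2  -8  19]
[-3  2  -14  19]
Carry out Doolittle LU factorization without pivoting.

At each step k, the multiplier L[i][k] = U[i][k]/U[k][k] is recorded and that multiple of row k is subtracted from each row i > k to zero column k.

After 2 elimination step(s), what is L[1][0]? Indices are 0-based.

L[1][0] = 1

[col 0] pivot -3
  R1 -= 1*R0 → (0, 1, -2, 4)  (L[1][0] := 1)
  R2 -= 1*R0 → (0, 4, -6, 17)  (L[2][0] := 1)
  R3 -= 1*R0 → (0, 4, -12, 17)  (L[3][0] := 1)
[col 1] pivot 1
  R2 -= 4*R1 → (0, 0, 2, 1)  (L[2][1] := 4)
  R3 -= 4*R1 → (0, 0, -4, 1)  (L[3][1] := 4)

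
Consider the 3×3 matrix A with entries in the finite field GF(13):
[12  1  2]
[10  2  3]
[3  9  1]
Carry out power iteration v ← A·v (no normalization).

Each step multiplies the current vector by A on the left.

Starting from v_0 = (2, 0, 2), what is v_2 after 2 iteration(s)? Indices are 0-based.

v_2 = (1, 5, 1)

v_0 = (2, 0, 2).
v_1 = A·v_0 = (2, 0, 8).
v_2 = A·v_1 = (1, 5, 1).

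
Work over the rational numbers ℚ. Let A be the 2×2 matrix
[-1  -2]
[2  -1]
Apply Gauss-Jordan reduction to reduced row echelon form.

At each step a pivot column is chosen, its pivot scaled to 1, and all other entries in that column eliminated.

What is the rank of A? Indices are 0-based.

rank = 2

step 1: normalize row 0 (÷-1) = (1, 2)
  row 1: subtract 2×row0 = (0, -5)
step 2: normalize row 1 (÷-5) = (0, 1)
  row 0: subtract 2×row1 = (1, 0)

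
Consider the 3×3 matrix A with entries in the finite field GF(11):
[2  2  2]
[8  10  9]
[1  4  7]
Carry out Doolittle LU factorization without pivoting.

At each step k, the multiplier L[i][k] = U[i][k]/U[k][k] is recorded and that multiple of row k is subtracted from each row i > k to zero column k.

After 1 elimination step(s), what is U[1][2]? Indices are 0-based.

U[1][2] = 1

Step 1: pivot at (0,0) is 2.
  row1 ← row1 − (4)·row0  ⇒  L[1][0]=4, U row1=(0, 2, 1)
  row2 ← row2 − (6)·row0  ⇒  L[2][0]=6, U row2=(0, 3, 6)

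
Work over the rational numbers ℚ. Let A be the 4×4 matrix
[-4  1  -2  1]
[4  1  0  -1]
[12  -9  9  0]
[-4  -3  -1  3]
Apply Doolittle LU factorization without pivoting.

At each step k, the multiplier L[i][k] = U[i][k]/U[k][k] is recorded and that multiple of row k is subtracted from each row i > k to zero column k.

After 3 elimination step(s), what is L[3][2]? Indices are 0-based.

L[3][2] = 1

k=0: U[0][0]=-4
  eliminate (1,0): mult=-1, new row 1: (0, 2, -2, 0); set L[1][0]=-1
  eliminate (2,0): mult=-3, new row 2: (0, -6, 3, 3); set L[2][0]=-3
  eliminate (3,0): mult=1, new row 3: (0, -4, 1, 2); set L[3][0]=1
k=1: U[1][1]=2
  eliminate (2,1): mult=-3, new row 2: (0, 0, -3, 3); set L[2][1]=-3
  eliminate (3,1): mult=-2, new row 3: (0, 0, -3, 2); set L[3][1]=-2
k=2: U[2][2]=-3
  eliminate (3,2): mult=1, new row 3: (0, 0, 0, -1); set L[3][2]=1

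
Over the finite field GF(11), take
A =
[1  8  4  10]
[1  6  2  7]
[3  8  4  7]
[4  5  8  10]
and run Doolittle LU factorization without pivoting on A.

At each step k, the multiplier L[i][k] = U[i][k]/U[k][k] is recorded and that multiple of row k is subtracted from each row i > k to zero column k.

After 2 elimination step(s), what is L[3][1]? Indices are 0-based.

L[3][1] = 8

[col 0] pivot 1
  R1 -= 1*R0 → (0, 9, 9, 8)  (L[1][0] := 1)
  R2 -= 3*R0 → (0, 6, 3, 10)  (L[2][0] := 3)
  R3 -= 4*R0 → (0, 6, 3, 3)  (L[3][0] := 4)
[col 1] pivot 9
  R2 -= 8*R1 → (0, 0, 8, 1)  (L[2][1] := 8)
  R3 -= 8*R1 → (0, 0, 8, 5)  (L[3][1] := 8)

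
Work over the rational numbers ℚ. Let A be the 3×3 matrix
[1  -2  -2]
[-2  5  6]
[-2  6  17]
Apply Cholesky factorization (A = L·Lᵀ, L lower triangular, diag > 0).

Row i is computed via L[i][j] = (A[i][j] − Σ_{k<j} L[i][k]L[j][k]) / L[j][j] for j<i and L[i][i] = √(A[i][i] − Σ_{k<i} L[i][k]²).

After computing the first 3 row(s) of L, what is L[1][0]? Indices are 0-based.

Step 1: L[0][0] = √(1) = 1.
  L[1][0] = (-2) / L[0][0] = -2.
Step 2: L[1][1] = √(1) = 1.
  L[2][0] = (-2) / L[0][0] = -2.
  L[2][1] = (2) / L[1][1] = 2.
Step 3: L[2][2] = √(9) = 3.

L[1][0] = -2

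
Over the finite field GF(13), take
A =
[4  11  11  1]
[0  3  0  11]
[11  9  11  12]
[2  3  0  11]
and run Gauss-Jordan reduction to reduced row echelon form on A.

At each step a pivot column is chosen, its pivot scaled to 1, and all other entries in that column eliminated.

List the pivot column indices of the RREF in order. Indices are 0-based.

pivot columns: 0, 1, 2, 3

step 1: normalize row 0 (÷4) = (1, 6, 6, 10)
  row 2: subtract 11×row0 = (0, 8, 10, 6)
  row 3: subtract 2×row0 = (0, 4, 1, 4)
step 2: normalize row 1 (÷3) = (0, 1, 0, 8)
  row 0: subtract 6×row1 = (1, 0, 6, 1)
  row 2: subtract 8×row1 = (0, 0, 10, 7)
  row 3: subtract 4×row1 = (0, 0, 1, 11)
step 3: normalize row 2 (÷10) = (0, 0, 1, 2)
  row 0: subtract 6×row2 = (1, 0, 0, 2)
  row 3: subtract 1×row2 = (0, 0, 0, 9)
step 4: normalize row 3 (÷9) = (0, 0, 0, 1)
  row 0: subtract 2×row3 = (1, 0, 0, 0)
  row 1: subtract 8×row3 = (0, 1, 0, 0)
  row 2: subtract 2×row3 = (0, 0, 1, 0)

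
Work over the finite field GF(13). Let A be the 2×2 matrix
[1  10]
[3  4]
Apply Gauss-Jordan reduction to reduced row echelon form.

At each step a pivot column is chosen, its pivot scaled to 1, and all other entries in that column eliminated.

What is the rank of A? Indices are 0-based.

rank = 1

pivot(0,0)=1: scale R0 → (1, 10)
  clear (1,0): R1 −= (3)R0 → (0, 0)
col 1: no nonzero at/below row 1; advance.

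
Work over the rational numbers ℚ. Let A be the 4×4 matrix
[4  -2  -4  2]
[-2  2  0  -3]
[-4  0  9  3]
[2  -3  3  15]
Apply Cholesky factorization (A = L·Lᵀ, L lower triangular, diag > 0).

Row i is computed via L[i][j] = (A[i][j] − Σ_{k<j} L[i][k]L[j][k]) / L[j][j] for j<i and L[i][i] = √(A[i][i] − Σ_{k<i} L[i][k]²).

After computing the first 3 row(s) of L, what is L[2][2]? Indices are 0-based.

Step 1: L[0][0] = √(4) = 2.
  L[1][0] = (-2) / L[0][0] = -1.
Step 2: L[1][1] = √(1) = 1.
  L[2][0] = (-4) / L[0][0] = -2.
  L[2][1] = (-2) / L[1][1] = -2.
Step 3: L[2][2] = √(1) = 1.

L[2][2] = 1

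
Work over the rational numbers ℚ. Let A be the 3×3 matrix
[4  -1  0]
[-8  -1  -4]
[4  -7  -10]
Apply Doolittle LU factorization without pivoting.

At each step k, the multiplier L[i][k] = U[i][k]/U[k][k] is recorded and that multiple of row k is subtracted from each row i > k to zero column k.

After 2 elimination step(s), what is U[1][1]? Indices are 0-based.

U[1][1] = -3

Step 1: pivot at (0,0) is 4.
  row1 ← row1 − (-2)·row0  ⇒  L[1][0]=-2, U row1=(0, -3, -4)
  row2 ← row2 − (1)·row0  ⇒  L[2][0]=1, U row2=(0, -6, -10)
Step 2: pivot at (1,1) is -3.
  row2 ← row2 − (2)·row1  ⇒  L[2][1]=2, U row2=(0, 0, -2)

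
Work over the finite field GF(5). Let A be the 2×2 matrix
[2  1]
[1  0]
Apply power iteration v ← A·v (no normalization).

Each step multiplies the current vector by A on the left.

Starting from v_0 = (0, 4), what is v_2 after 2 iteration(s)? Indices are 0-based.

v_0 = (0, 4).
v_1 = A·v_0 = (4, 0).
v_2 = A·v_1 = (3, 4).

v_2 = (3, 4)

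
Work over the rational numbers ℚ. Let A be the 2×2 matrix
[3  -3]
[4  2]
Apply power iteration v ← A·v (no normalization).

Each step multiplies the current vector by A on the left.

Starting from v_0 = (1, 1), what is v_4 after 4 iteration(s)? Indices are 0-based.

v_4 = (-126, -456)

v_0 = (1, 1).
v_1 = A·v_0 = (0, 6).
v_2 = A·v_1 = (-18, 12).
v_3 = A·v_2 = (-90, -48).
v_4 = A·v_3 = (-126, -456).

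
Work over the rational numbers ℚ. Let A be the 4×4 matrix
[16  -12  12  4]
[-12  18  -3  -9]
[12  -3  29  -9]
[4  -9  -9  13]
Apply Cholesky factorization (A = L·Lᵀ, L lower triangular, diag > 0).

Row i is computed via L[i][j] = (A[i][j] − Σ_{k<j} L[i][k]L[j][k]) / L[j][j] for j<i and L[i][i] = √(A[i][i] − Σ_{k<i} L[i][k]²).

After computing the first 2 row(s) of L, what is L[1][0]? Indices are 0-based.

L[1][0] = -3

Step 1: L[0][0] = √(16) = 4.
  L[1][0] = (-12) / L[0][0] = -3.
Step 2: L[1][1] = √(9) = 3.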